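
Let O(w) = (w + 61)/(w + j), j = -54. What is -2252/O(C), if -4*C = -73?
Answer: 322036/317 ≈ 1015.9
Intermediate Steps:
C = 73/4 (C = -¼*(-73) = 73/4 ≈ 18.250)
O(w) = (61 + w)/(-54 + w) (O(w) = (w + 61)/(w - 54) = (61 + w)/(-54 + w))
-2252/O(C) = -2252*(-54 + 73/4)/(61 + 73/4) = -2252/((317/4)/(-143/4)) = -2252/((-4/143*317/4)) = -2252/(-317/143) = -2252*(-143/317) = 322036/317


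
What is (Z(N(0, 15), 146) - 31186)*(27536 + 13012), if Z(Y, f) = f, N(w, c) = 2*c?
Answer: -1258609920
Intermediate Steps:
(Z(N(0, 15), 146) - 31186)*(27536 + 13012) = (146 - 31186)*(27536 + 13012) = -31040*40548 = -1258609920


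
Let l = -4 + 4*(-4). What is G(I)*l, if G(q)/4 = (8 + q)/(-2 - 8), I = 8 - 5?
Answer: 88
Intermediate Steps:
I = 3
G(q) = -16/5 - 2*q/5 (G(q) = 4*((8 + q)/(-2 - 8)) = 4*((8 + q)/(-10)) = 4*((8 + q)*(-⅒)) = 4*(-⅘ - q/10) = -16/5 - 2*q/5)
l = -20 (l = -4 - 16 = -20)
G(I)*l = (-16/5 - ⅖*3)*(-20) = (-16/5 - 6/5)*(-20) = -22/5*(-20) = 88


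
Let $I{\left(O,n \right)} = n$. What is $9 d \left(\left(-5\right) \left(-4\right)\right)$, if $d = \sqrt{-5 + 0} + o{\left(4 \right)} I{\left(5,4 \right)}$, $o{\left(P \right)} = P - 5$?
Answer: $-720 + 180 i \sqrt{5} \approx -720.0 + 402.49 i$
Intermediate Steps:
$o{\left(P \right)} = -5 + P$ ($o{\left(P \right)} = P - 5 = -5 + P$)
$d = -4 + i \sqrt{5}$ ($d = \sqrt{-5 + 0} + \left(-5 + 4\right) 4 = \sqrt{-5} - 4 = i \sqrt{5} - 4 = -4 + i \sqrt{5} \approx -4.0 + 2.2361 i$)
$9 d \left(\left(-5\right) \left(-4\right)\right) = 9 \left(-4 + i \sqrt{5}\right) \left(\left(-5\right) \left(-4\right)\right) = \left(-36 + 9 i \sqrt{5}\right) 20 = -720 + 180 i \sqrt{5}$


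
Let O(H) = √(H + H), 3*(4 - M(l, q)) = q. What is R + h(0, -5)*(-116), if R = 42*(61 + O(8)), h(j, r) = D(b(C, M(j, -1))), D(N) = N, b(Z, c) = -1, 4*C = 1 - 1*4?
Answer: 2846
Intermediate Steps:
M(l, q) = 4 - q/3
O(H) = √2*√H (O(H) = √(2*H) = √2*√H)
C = -¾ (C = (1 - 1*4)/4 = (1 - 4)/4 = (¼)*(-3) = -¾ ≈ -0.75000)
h(j, r) = -1
R = 2730 (R = 42*(61 + √2*√8) = 42*(61 + √2*(2*√2)) = 42*(61 + 4) = 42*65 = 2730)
R + h(0, -5)*(-116) = 2730 - 1*(-116) = 2730 + 116 = 2846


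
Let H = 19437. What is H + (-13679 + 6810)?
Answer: 12568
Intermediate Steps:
H + (-13679 + 6810) = 19437 + (-13679 + 6810) = 19437 - 6869 = 12568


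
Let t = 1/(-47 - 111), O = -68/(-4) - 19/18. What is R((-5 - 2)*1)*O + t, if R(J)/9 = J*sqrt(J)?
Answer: -1/158 - 2009*I*sqrt(7)/2 ≈ -0.0063291 - 2657.7*I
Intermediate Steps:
O = 287/18 (O = -68*(-1/4) - 19*1/18 = 17 - 19/18 = 287/18 ≈ 15.944)
R(J) = 9*J**(3/2) (R(J) = 9*(J*sqrt(J)) = 9*J**(3/2))
t = -1/158 (t = 1/(-158) = -1/158 ≈ -0.0063291)
R((-5 - 2)*1)*O + t = (9*((-5 - 2)*1)**(3/2))*(287/18) - 1/158 = (9*(-7*1)**(3/2))*(287/18) - 1/158 = (9*(-7)**(3/2))*(287/18) - 1/158 = (9*(-7*I*sqrt(7)))*(287/18) - 1/158 = -63*I*sqrt(7)*(287/18) - 1/158 = -2009*I*sqrt(7)/2 - 1/158 = -1/158 - 2009*I*sqrt(7)/2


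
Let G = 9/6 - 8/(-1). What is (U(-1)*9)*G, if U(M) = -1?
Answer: -171/2 ≈ -85.500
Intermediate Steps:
G = 19/2 (G = 9*(⅙) - 8*(-1) = 3/2 + 8 = 19/2 ≈ 9.5000)
(U(-1)*9)*G = -1*9*(19/2) = -9*19/2 = -171/2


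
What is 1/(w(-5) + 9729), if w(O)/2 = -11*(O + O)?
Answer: 1/9949 ≈ 0.00010051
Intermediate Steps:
w(O) = -44*O (w(O) = 2*(-11*(O + O)) = 2*(-22*O) = -44*O)
1/(w(-5) + 9729) = 1/(-44*(-5) + 9729) = 1/(220 + 9729) = 1/9949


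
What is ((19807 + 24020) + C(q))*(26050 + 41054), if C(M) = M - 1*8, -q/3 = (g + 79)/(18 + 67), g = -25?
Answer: 249925694112/85 ≈ 2.9403e+9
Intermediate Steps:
q = -162/85 (q = -3*(-25 + 79)/(18 + 67) = -162/85 ≈ -1.9059)
C(M) = -8 + M (C(M) = M - 8 = -8 + M)
((19807 + 24020) + C(q))*(26050 + 41054) = ((19807 + 24020) + (-8 - 162/85))*(26050 + 41054) = (43827 - 842/85)*67104 = (3724453/85)*67104 = 249925694112/85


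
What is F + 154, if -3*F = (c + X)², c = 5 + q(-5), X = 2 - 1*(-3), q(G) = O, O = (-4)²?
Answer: -214/3 ≈ -71.333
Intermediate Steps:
O = 16
q(G) = 16
X = 5 (X = 2 + 3 = 5)
c = 21 (c = 5 + 16 = 21)
F = -676/3 (F = -(21 + 5)²/3 = -⅓*26² = -⅓*676 = -676/3 ≈ -225.33)
F + 154 = -676/3 + 154 = -214/3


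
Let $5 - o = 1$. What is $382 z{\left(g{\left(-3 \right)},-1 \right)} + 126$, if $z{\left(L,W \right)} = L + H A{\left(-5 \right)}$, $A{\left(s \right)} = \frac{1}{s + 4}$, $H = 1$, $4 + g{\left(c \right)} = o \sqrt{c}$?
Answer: $-1784 + 1528 i \sqrt{3} \approx -1784.0 + 2646.6 i$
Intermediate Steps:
$o = 4$ ($o = 5 - 1 = 4$)
$g{\left(c \right)} = -4 + 4 \sqrt{c}$
$A{\left(s \right)} = \frac{1}{4 + s}$
$z{\left(L,W \right)} = -1 + L$ ($z{\left(L,W \right)} = L + 1 \frac{1}{4 - 5} = L + 1 \frac{1}{-1} = L + 1 \left(-1\right) = L - 1 = -1 + L$)
$382 z{\left(g{\left(-3 \right)},-1 \right)} + 126 = 382 \left(-1 - \left(4 - 4 \sqrt{-3}\right)\right) + 126 = 382 \left(-1 - \left(4 - 4 i \sqrt{3}\right)\right) + 126 = 382 \left(-5 + 4 i \sqrt{3}\right) + 126 = \left(-1910 + 1528 i \sqrt{3}\right) + 126 = -1784 + 1528 i \sqrt{3}$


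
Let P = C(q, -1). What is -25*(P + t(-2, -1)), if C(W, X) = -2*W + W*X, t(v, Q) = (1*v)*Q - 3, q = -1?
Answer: -50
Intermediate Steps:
t(v, Q) = -3 + Q*v (t(v, Q) = v*Q - 3 = Q*v - 3 = -3 + Q*v)
P = 3 (P = -(-2 - 1) = -1*(-3) = 3)
-25*(P + t(-2, -1)) = -25*(3 + (-3 - 1*(-2))) = -25*(3 + (-3 + 2)) = -25*(3 - 1) = -25*2 = -50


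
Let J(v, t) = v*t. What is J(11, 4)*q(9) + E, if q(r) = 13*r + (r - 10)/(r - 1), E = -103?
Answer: 10079/2 ≈ 5039.5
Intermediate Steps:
J(v, t) = t*v
q(r) = 13*r + (-10 + r)/(-1 + r)
J(11, 4)*q(9) + E = (4*11)*((-10 - 12*9 + 13*9²)/(-1 + 9)) - 103 = 44*((-10 - 108 + 13*81)/8) - 103 = 44*((-10 - 108 + 1053)/8) - 103 = 44*((⅛)*935) - 103 = 44*(935/8) - 103 = 10285/2 - 103 = 10079/2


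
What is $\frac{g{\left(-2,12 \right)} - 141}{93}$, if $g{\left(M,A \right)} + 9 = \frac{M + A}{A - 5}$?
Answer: $- \frac{1040}{651} \approx -1.5975$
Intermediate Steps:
$g{\left(M,A \right)} = -9 + \frac{A + M}{-5 + A}$ ($g{\left(M,A \right)} = -9 + \frac{M + A}{A - 5} = -9 + \frac{A + M}{-5 + A}$)
$\frac{g{\left(-2,12 \right)} - 141}{93} = \frac{\frac{45 - 2 - 96}{-5 + 12} - 141}{93} = \left(\frac{45 - 2 - 96}{7} - 141\right) \frac{1}{93} = \left(\frac{1}{7} \left(-53\right) - 141\right) \frac{1}{93} = \left(- \frac{53}{7} - 141\right) \frac{1}{93} = \left(- \frac{1040}{7}\right) \frac{1}{93} = - \frac{1040}{651}$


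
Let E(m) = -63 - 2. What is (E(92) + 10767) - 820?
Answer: 9882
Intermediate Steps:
E(m) = -65
(E(92) + 10767) - 820 = (-65 + 10767) - 820 = 10702 - 820 = 9882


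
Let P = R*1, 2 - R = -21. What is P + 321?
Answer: 344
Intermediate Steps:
R = 23 (R = 2 - 1*(-21) = 2 + 21 = 23)
P = 23 (P = 23*1 = 23)
P + 321 = 23 + 321 = 344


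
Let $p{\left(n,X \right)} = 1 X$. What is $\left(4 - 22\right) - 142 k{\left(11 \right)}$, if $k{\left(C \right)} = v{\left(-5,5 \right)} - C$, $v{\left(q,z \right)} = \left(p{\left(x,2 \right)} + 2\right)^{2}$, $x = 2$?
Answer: $-728$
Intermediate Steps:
$p{\left(n,X \right)} = X$
$v{\left(q,z \right)} = 16$ ($v{\left(q,z \right)} = \left(2 + 2\right)^{2} = 4^{2} = 16$)
$k{\left(C \right)} = 16 - C$
$\left(4 - 22\right) - 142 k{\left(11 \right)} = \left(4 - 22\right) - 142 \left(16 - 11\right) = -18 - 710 = -728$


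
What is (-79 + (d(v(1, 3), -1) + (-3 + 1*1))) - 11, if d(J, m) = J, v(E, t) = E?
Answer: -91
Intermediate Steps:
(-79 + (d(v(1, 3), -1) + (-3 + 1*1))) - 11 = (-79 + (1 + (-3 + 1*1))) - 11 = (-79 + (1 + (-3 + 1))) - 11 = (-79 + (1 - 2)) - 11 = (-79 - 1) - 11 = -80 - 11 = -91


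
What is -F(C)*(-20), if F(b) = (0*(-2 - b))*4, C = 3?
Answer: 0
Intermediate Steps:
F(b) = 0 (F(b) = 0*4 = 0)
-F(C)*(-20) = -1*0*(-20) = 0*(-20) = 0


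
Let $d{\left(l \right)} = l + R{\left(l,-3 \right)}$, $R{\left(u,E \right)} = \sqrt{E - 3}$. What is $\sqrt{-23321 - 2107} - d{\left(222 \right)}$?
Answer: $-222 - i \sqrt{6} + 2 i \sqrt{6357} \approx -222.0 + 157.01 i$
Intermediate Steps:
$R{\left(u,E \right)} = \sqrt{-3 + E}$
$d{\left(l \right)} = l + i \sqrt{6}$ ($d{\left(l \right)} = l + \sqrt{-3 - 3} = l + \sqrt{-6} = l + i \sqrt{6}$)
$\sqrt{-23321 - 2107} - d{\left(222 \right)} = \sqrt{-23321 - 2107} - \left(222 + i \sqrt{6}\right) = \sqrt{-25428} - \left(222 + i \sqrt{6}\right) = 2 i \sqrt{6357} - \left(222 + i \sqrt{6}\right) = -222 - i \sqrt{6} + 2 i \sqrt{6357}$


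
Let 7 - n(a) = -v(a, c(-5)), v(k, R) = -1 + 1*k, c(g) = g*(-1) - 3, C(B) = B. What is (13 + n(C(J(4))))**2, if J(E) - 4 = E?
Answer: 729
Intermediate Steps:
J(E) = 4 + E
c(g) = -3 - g (c(g) = -g - 3 = -3 - g)
v(k, R) = -1 + k
n(a) = 6 + a (n(a) = 7 - (-1)*(-1 + a) = 7 - (1 - a) = 7 + (-1 + a) = 6 + a)
(13 + n(C(J(4))))**2 = (13 + (6 + (4 + 4)))**2 = (13 + (6 + 8))**2 = (13 + 14)**2 = 27**2 = 729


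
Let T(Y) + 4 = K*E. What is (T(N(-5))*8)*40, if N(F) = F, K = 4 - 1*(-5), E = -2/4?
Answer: -2720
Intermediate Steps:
E = -½ (E = -2*¼ = -½ ≈ -0.50000)
K = 9 (K = 4 + 5 = 9)
T(Y) = -17/2 (T(Y) = -4 + 9*(-½) = -4 - 9/2 = -17/2)
(T(N(-5))*8)*40 = -17/2*8*40 = -68*40 = -2720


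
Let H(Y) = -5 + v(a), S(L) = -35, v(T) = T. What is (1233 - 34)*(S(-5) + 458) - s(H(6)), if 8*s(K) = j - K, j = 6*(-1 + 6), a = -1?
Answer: 1014345/2 ≈ 5.0717e+5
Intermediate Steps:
j = 30 (j = 6*5 = 30)
H(Y) = -6 (H(Y) = -5 - 1 = -6)
s(K) = 15/4 - K/8 (s(K) = (30 - K)/8 = 15/4 - K/8)
(1233 - 34)*(S(-5) + 458) - s(H(6)) = (1233 - 34)*(-35 + 458) - (15/4 - ⅛*(-6)) = 1199*423 - (15/4 + ¾) = 507177 - 1*9/2 = 507177 - 9/2 = 1014345/2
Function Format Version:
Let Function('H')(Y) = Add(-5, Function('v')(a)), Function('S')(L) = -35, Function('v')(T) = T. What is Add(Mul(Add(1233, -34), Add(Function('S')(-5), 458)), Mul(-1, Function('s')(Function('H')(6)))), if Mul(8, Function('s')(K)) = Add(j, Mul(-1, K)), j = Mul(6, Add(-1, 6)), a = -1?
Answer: Rational(1014345, 2) ≈ 5.0717e+5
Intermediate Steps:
j = 30 (j = Mul(6, 5) = 30)
Function('H')(Y) = -6 (Function('H')(Y) = Add(-5, -1) = -6)
Function('s')(K) = Add(Rational(15, 4), Mul(Rational(-1, 8), K)) (Function('s')(K) = Mul(Rational(1, 8), Add(30, Mul(-1, K))) = Add(Rational(15, 4), Mul(Rational(-1, 8), K)))
Add(Mul(Add(1233, -34), Add(Function('S')(-5), 458)), Mul(-1, Function('s')(Function('H')(6)))) = Add(Mul(Add(1233, -34), Add(-35, 458)), Mul(-1, Add(Rational(15, 4), Mul(Rational(-1, 8), -6)))) = Add(Mul(1199, 423), Mul(-1, Add(Rational(15, 4), Rational(3, 4)))) = Add(507177, Mul(-1, Rational(9, 2))) = Add(507177, Rational(-9, 2)) = Rational(1014345, 2)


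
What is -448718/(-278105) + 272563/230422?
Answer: 179195632111/64081510310 ≈ 2.7964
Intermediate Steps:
-448718/(-278105) + 272563/230422 = -448718*(-1/278105) + 272563*(1/230422) = 448718/278105 + 272563/230422 = 179195632111/64081510310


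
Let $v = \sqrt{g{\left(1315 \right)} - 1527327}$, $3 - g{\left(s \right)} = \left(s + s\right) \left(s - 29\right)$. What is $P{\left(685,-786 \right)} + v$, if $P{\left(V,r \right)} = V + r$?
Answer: $-101 + 8 i \sqrt{76711} \approx -101.0 + 2215.7 i$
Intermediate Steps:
$g{\left(s \right)} = 3 - 2 s \left(-29 + s\right)$ ($g{\left(s \right)} = 3 - \left(s + s\right) \left(s - 29\right) = 3 - 2 s \left(-29 + s\right)$)
$v = 8 i \sqrt{76711}$ ($v = \sqrt{\left(3 - 2 \cdot 1315^{2} + 58 \cdot 1315\right) - 1527327} = \sqrt{\left(3 - 3458450 + 76270\right) - 1527327} = \sqrt{-3382177 - 1527327} = \sqrt{-4909504} = 8 i \sqrt{76711} \approx 2215.7 i$)
$P{\left(685,-786 \right)} + v = \left(685 - 786\right) + 8 i \sqrt{76711} = -101 + 8 i \sqrt{76711}$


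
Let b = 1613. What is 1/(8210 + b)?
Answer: 1/9823 ≈ 0.00010180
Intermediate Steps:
1/(8210 + b) = 1/(8210 + 1613) = 1/9823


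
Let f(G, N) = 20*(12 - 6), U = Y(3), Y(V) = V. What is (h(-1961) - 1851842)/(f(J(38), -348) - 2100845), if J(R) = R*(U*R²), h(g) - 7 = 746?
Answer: 1851089/2100725 ≈ 0.88117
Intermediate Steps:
U = 3
h(g) = 753 (h(g) = 7 + 746 = 753)
J(R) = 3*R³ (J(R) = R*(3*R²) = 3*R³)
f(G, N) = 120 (f(G, N) = 20*6 = 120)
(h(-1961) - 1851842)/(f(J(38), -348) - 2100845) = (753 - 1851842)/(120 - 2100845) = -1851089/(-2100725) = -1851089*(-1/2100725) = 1851089/2100725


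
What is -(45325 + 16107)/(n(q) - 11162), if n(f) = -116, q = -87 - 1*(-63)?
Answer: 30716/5639 ≈ 5.4471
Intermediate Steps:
q = -24 (q = -87 + 63 = -24)
-(45325 + 16107)/(n(q) - 11162) = -(45325 + 16107)/(-116 - 11162) = -61432/(-11278) = -61432*(-1)/11278 = -1*(-30716/5639) = 30716/5639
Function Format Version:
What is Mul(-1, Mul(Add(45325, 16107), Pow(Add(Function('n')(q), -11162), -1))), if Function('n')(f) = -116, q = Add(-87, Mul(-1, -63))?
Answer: Rational(30716, 5639) ≈ 5.4471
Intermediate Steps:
q = -24 (q = Add(-87, 63) = -24)
Mul(-1, Mul(Add(45325, 16107), Pow(Add(Function('n')(q), -11162), -1))) = Mul(-1, Mul(Add(45325, 16107), Pow(Add(-116, -11162), -1))) = Mul(-1, Mul(61432, Pow(-11278, -1))) = Mul(-1, Mul(61432, Rational(-1, 11278))) = Mul(-1, Rational(-30716, 5639)) = Rational(30716, 5639)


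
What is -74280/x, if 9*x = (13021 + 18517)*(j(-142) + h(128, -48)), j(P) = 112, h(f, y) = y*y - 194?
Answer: -167130/17519359 ≈ -0.0095397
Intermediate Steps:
h(f, y) = -194 + y² (h(f, y) = y² - 194 = -194 + y²)
x = 70077436/9 (x = ((13021 + 18517)*(112 + (-194 + (-48)²)))/9 = (31538*(112 + (-194 + 2304)))/9 = (31538*(112 + 2110))/9 = (31538*2222)/9 = (⅑)*70077436 = 70077436/9 ≈ 7.7864e+6)
-74280/x = -74280/70077436/9 = -74280*9/70077436 = -167130/17519359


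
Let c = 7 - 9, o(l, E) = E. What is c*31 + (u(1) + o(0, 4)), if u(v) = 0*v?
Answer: -58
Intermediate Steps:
c = -2
u(v) = 0
c*31 + (u(1) + o(0, 4)) = -2*31 + (0 + 4) = -62 + 4 = -58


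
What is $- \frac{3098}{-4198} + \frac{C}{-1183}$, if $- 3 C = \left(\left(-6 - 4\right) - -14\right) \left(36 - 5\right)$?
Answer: $\frac{5757677}{7449351} \approx 0.77291$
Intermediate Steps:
$C = - \frac{124}{3}$ ($C = - \frac{\left(\left(-6 - 4\right) - -14\right) \left(36 - 5\right)}{3} = - \frac{\left(-10 + 14\right) 31}{3} = - \frac{4 \cdot 31}{3} = \left(- \frac{1}{3}\right) 124 = - \frac{124}{3} \approx -41.333$)
$- \frac{3098}{-4198} + \frac{C}{-1183} = - \frac{3098}{-4198} - \frac{124}{3 \left(-1183\right)} = \left(-3098\right) \left(- \frac{1}{4198}\right) - - \frac{124}{3549} = \frac{1549}{2099} + \frac{124}{3549} = \frac{5757677}{7449351}$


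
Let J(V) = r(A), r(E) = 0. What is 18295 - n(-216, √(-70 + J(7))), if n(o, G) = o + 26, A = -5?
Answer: 18485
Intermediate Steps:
J(V) = 0
n(o, G) = 26 + o
18295 - n(-216, √(-70 + J(7))) = 18295 - (26 - 216) = 18295 - 1*(-190) = 18295 + 190 = 18485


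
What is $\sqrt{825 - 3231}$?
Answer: $i \sqrt{2406} \approx 49.051 i$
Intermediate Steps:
$\sqrt{825 - 3231} = \sqrt{-2406} = i \sqrt{2406}$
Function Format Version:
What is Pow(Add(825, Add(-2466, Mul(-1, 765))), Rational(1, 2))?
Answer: Mul(I, Pow(2406, Rational(1, 2))) ≈ Mul(49.051, I)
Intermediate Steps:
Pow(Add(825, Add(-2466, Mul(-1, 765))), Rational(1, 2)) = Pow(Add(825, Add(-2466, -765)), Rational(1, 2)) = Pow(Add(825, -3231), Rational(1, 2)) = Pow(-2406, Rational(1, 2)) = Mul(I, Pow(2406, Rational(1, 2)))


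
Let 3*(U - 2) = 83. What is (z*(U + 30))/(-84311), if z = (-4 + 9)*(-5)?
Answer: 4475/252933 ≈ 0.017692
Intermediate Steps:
U = 89/3 (U = 2 + (1/3)*83 = 2 + 83/3 = 89/3 ≈ 29.667)
z = -25 (z = 5*(-5) = -25)
(z*(U + 30))/(-84311) = -25*(89/3 + 30)/(-84311) = -25*179/3*(-1/84311) = -4475/3*(-1/84311) = 4475/252933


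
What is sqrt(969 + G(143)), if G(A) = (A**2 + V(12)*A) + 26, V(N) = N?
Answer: 2*sqrt(5790) ≈ 152.18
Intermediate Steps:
G(A) = 26 + A**2 + 12*A (G(A) = (A**2 + 12*A) + 26 = 26 + A**2 + 12*A)
sqrt(969 + G(143)) = sqrt(969 + (26 + 143**2 + 12*143)) = sqrt(969 + (26 + 20449 + 1716)) = sqrt(969 + 22191) = sqrt(23160) = 2*sqrt(5790)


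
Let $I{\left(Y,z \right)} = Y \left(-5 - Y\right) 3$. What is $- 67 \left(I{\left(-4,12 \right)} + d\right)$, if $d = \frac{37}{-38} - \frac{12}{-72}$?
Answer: $- \frac{42746}{57} \approx -749.93$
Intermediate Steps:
$I{\left(Y,z \right)} = 3 Y \left(-5 - Y\right)$
$d = - \frac{46}{57}$ ($d = 37 \left(- \frac{1}{38}\right) - - \frac{1}{6} = - \frac{37}{38} + \frac{1}{6} = - \frac{46}{57} \approx -0.80702$)
$- 67 \left(I{\left(-4,12 \right)} + d\right) = - 67 \left(\left(-3\right) \left(-4\right) \left(5 - 4\right) - \frac{46}{57}\right) = - 67 \left(\left(-3\right) \left(-4\right) 1 - \frac{46}{57}\right) = - 67 \left(12 - \frac{46}{57}\right) = \left(-67\right) \frac{638}{57} = - \frac{42746}{57}$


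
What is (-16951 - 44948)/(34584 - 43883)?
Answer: 61899/9299 ≈ 6.6565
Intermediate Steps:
(-16951 - 44948)/(34584 - 43883) = -61899/(-9299) = -61899*(-1/9299) = 61899/9299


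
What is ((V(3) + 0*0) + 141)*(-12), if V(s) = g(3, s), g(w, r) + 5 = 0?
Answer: -1632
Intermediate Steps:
g(w, r) = -5 (g(w, r) = -5 + 0 = -5)
V(s) = -5
((V(3) + 0*0) + 141)*(-12) = ((-5 + 0*0) + 141)*(-12) = ((-5 + 0) + 141)*(-12) = (-5 + 141)*(-12) = 136*(-12) = -1632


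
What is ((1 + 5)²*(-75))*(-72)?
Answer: 194400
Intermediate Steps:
((1 + 5)²*(-75))*(-72) = (6²*(-75))*(-72) = (36*(-75))*(-72) = -2700*(-72) = 194400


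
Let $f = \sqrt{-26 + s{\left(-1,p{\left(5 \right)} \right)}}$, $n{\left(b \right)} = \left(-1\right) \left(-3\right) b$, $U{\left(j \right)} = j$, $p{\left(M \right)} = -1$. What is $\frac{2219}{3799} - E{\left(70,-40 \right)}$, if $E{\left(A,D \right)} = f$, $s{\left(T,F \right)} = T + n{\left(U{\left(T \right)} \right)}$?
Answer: $\frac{2219}{3799} - i \sqrt{30} \approx 0.5841 - 5.4772 i$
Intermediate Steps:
$n{\left(b \right)} = 3 b$
$s{\left(T,F \right)} = 4 T$ ($s{\left(T,F \right)} = T + 3 T = 4 T$)
$f = i \sqrt{30}$ ($f = \sqrt{-26 + 4 \left(-1\right)} = \sqrt{-26 - 4} = \sqrt{-30} = i \sqrt{30} \approx 5.4772 i$)
$E{\left(A,D \right)} = i \sqrt{30}$
$\frac{2219}{3799} - E{\left(70,-40 \right)} = \frac{2219}{3799} - i \sqrt{30}$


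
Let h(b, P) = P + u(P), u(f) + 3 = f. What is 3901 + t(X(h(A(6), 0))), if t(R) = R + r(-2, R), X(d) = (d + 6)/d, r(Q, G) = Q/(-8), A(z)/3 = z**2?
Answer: 15601/4 ≈ 3900.3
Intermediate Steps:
u(f) = -3 + f
A(z) = 3*z**2
h(b, P) = -3 + 2*P (h(b, P) = P + (-3 + P) = -3 + 2*P)
r(Q, G) = -Q/8 (r(Q, G) = Q*(-1/8) = -Q/8)
X(d) = (6 + d)/d
t(R) = 1/4 + R (t(R) = R - 1/8*(-2) = R + 1/4 = 1/4 + R)
3901 + t(X(h(A(6), 0))) = 3901 + (1/4 + (6 + (-3 + 2*0))/(-3 + 2*0)) = 3901 + (1/4 + (6 + (-3 + 0))/(-3 + 0)) = 3901 + (1/4 + (6 - 3)/(-3)) = 3901 + (1/4 - 1/3*3) = 3901 + (1/4 - 1) = 3901 - 3/4 = 15601/4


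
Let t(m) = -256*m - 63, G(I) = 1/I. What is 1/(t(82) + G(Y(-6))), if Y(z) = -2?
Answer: -2/42111 ≈ -4.7494e-5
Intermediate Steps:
t(m) = -63 - 256*m
1/(t(82) + G(Y(-6))) = 1/((-63 - 256*82) + 1/(-2)) = 1/((-63 - 20992) - ½) = 1/(-21055 - ½) = 1/(-42111/2) = -2/42111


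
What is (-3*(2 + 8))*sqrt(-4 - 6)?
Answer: -30*I*sqrt(10) ≈ -94.868*I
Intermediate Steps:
(-3*(2 + 8))*sqrt(-4 - 6) = (-3*10)*sqrt(-10) = -30*I*sqrt(10)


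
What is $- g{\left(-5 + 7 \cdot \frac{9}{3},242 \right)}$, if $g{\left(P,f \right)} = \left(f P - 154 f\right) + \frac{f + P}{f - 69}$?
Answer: $\frac{5777250}{173} \approx 33395.0$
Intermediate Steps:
$g{\left(P,f \right)} = - 154 f + P f + \frac{P + f}{-69 + f}$ ($g{\left(P,f \right)} = \left(P f - 154 f\right) + \frac{P + f}{-69 + f} = \left(- 154 f + P f\right) + \frac{P + f}{-69 + f} = - 154 f + P f + \frac{P + f}{-69 + f}$)
$- g{\left(-5 + 7 \cdot \frac{9}{3},242 \right)} = - \frac{\left(-5 + 7 \cdot \frac{9}{3}\right) - 154 \cdot 242^{2} + 10627 \cdot 242 + \left(-5 + 7 \cdot \frac{9}{3}\right) 242^{2} - 69 \left(-5 + 7 \cdot \frac{9}{3}\right) 242}{-69 + 242} = - \frac{\left(-5 + 7 \cdot 9 \cdot \frac{1}{3}\right) - 9018856 + 2571734 + \left(-5 + 7 \cdot 9 \cdot \frac{1}{3}\right) 58564 - 69 \left(-5 + 7 \cdot 9 \cdot \frac{1}{3}\right) 242}{173} = - \frac{\left(-5 + 7 \cdot 3\right) - 9018856 + 2571734 + \left(-5 + 7 \cdot 3\right) 58564 - 69 \left(-5 + 7 \cdot 3\right) 242}{173} = - \frac{\left(-5 + 21\right) - 9018856 + 2571734 + \left(-5 + 21\right) 58564 - 69 \left(-5 + 21\right) 242}{173} = - \frac{16 - 9018856 + 2571734 + 16 \cdot 58564 - 1104 \cdot 242}{173} = - \frac{16 - 9018856 + 2571734 + 937024 - 267168}{173} = - \frac{-5777250}{173} = \left(-1\right) \left(- \frac{5777250}{173}\right) = \frac{5777250}{173}$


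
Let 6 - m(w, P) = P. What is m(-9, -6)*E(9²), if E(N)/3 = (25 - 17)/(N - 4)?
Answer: 288/77 ≈ 3.7403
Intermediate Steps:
m(w, P) = 6 - P
E(N) = 24/(-4 + N) (E(N) = 3*((25 - 17)/(N - 4)) = 3*(8/(-4 + N)) = 24/(-4 + N))
m(-9, -6)*E(9²) = (6 - 1*(-6))*(24/(-4 + 9²)) = (6 + 6)*(24/(-4 + 81)) = 12*(24/77) = 288/77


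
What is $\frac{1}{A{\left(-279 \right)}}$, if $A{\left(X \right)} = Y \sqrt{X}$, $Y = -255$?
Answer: $\frac{i \sqrt{31}}{23715} \approx 0.00023478 i$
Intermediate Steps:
$A{\left(X \right)} = - 255 \sqrt{X}$
$\frac{1}{A{\left(-279 \right)}} = \frac{1}{\left(-255\right) \sqrt{-279}} = \frac{1}{\left(-255\right) 3 i \sqrt{31}} = \frac{1}{\left(-765\right) i \sqrt{31}} = \frac{i \sqrt{31}}{23715}$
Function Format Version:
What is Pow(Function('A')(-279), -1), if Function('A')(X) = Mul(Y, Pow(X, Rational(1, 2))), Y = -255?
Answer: Mul(Rational(1, 23715), I, Pow(31, Rational(1, 2))) ≈ Mul(0.00023478, I)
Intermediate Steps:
Function('A')(X) = Mul(-255, Pow(X, Rational(1, 2)))
Pow(Function('A')(-279), -1) = Pow(Mul(-255, Pow(-279, Rational(1, 2))), -1) = Pow(Mul(-255, Mul(3, I, Pow(31, Rational(1, 2)))), -1) = Pow(Mul(-765, I, Pow(31, Rational(1, 2))), -1) = Mul(Rational(1, 23715), I, Pow(31, Rational(1, 2)))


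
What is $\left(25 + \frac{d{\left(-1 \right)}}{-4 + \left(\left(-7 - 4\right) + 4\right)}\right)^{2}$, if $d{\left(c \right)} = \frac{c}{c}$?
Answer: $\frac{75076}{121} \approx 620.46$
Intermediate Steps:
$d{\left(c \right)} = 1$
$\left(25 + \frac{d{\left(-1 \right)}}{-4 + \left(\left(-7 - 4\right) + 4\right)}\right)^{2} = \left(25 + 1 \frac{1}{-4 + \left(\left(-7 - 4\right) + 4\right)}\right)^{2} = \left(25 + 1 \frac{1}{-4 + \left(-11 + 4\right)}\right)^{2} = \left(25 + 1 \frac{1}{-4 - 7}\right)^{2} = \left(25 + 1 \frac{1}{-11}\right)^{2} = \left(25 + 1 \left(- \frac{1}{11}\right)\right)^{2} = \left(25 - \frac{1}{11}\right)^{2} = \left(\frac{274}{11}\right)^{2} = \frac{75076}{121}$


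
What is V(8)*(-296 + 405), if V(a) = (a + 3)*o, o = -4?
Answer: -4796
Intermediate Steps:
V(a) = -12 - 4*a (V(a) = (a + 3)*(-4) = (3 + a)*(-4) = -12 - 4*a)
V(8)*(-296 + 405) = (-12 - 4*8)*(-296 + 405) = (-12 - 32)*109 = -44*109 = -4796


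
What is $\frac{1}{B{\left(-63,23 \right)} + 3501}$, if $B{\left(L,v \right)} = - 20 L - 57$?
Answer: $\frac{1}{4704} \approx 0.00021259$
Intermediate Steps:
$B{\left(L,v \right)} = -57 - 20 L$ ($B{\left(L,v \right)} = - 20 L - 57 = -57 - 20 L$)
$\frac{1}{B{\left(-63,23 \right)} + 3501} = \frac{1}{\left(-57 - -1260\right) + 3501} = \frac{1}{\left(-57 + 1260\right) + 3501} = \frac{1}{1203 + 3501} = \frac{1}{4704}$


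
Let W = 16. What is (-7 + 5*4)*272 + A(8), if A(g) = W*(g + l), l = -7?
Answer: 3552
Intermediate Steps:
A(g) = -112 + 16*g (A(g) = 16*(g - 7) = 16*(-7 + g) = -112 + 16*g)
(-7 + 5*4)*272 + A(8) = (-7 + 5*4)*272 + (-112 + 16*8) = (-7 + 20)*272 + (-112 + 128) = 13*272 + 16 = 3536 + 16 = 3552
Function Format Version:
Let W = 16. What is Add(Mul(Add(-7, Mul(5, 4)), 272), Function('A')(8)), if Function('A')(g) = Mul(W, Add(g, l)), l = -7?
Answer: 3552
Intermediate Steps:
Function('A')(g) = Add(-112, Mul(16, g)) (Function('A')(g) = Mul(16, Add(g, -7)) = Mul(16, Add(-7, g)) = Add(-112, Mul(16, g)))
Add(Mul(Add(-7, Mul(5, 4)), 272), Function('A')(8)) = Add(Mul(Add(-7, Mul(5, 4)), 272), Add(-112, Mul(16, 8))) = Add(Mul(Add(-7, 20), 272), Add(-112, 128)) = Add(Mul(13, 272), 16) = Add(3536, 16) = 3552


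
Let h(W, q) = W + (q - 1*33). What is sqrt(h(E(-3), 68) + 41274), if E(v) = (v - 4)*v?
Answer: sqrt(41330) ≈ 203.30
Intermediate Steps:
E(v) = v*(-4 + v) (E(v) = (-4 + v)*v = v*(-4 + v))
h(W, q) = -33 + W + q (h(W, q) = W + (q - 33) = W + (-33 + q) = -33 + W + q)
sqrt(h(E(-3), 68) + 41274) = sqrt((-33 - 3*(-4 - 3) + 68) + 41274) = sqrt((-33 - 3*(-7) + 68) + 41274) = sqrt((-33 + 21 + 68) + 41274) = sqrt(56 + 41274) = sqrt(41330)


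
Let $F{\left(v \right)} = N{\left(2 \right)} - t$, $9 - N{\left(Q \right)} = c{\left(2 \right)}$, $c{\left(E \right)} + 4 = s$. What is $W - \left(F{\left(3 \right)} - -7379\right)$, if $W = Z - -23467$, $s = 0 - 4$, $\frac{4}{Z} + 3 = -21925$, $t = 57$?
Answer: $\frac{88413695}{5482} \approx 16128.0$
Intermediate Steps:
$Z = - \frac{1}{5482}$ ($Z = \frac{4}{-3 - 21925} = \frac{4}{-21928} = 4 \left(- \frac{1}{21928}\right) = - \frac{1}{5482} \approx -0.00018242$)
$s = -4$
$c{\left(E \right)} = -8$ ($c{\left(E \right)} = -4 - 4 = -8$)
$N{\left(Q \right)} = 17$ ($N{\left(Q \right)} = 9 - -8 = 9 + 8 = 17$)
$F{\left(v \right)} = -40$ ($F{\left(v \right)} = 17 - 57 = -40$)
$W = \frac{128646093}{5482}$ ($W = - \frac{1}{5482} - -23467 = - \frac{1}{5482} + 23467 = \frac{128646093}{5482} \approx 23467.0$)
$W - \left(F{\left(3 \right)} - -7379\right) = \frac{128646093}{5482} - \left(-40 - -7379\right) = \frac{128646093}{5482} - \left(-40 + 7379\right) = \frac{128646093}{5482} - 7339 = \frac{88413695}{5482}$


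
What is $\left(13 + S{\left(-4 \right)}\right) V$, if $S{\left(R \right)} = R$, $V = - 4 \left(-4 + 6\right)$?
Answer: $-72$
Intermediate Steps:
$V = -8$ ($V = \left(-4\right) 2 = -8$)
$\left(13 + S{\left(-4 \right)}\right) V = \left(13 - 4\right) \left(-8\right) = 9 \left(-8\right) = -72$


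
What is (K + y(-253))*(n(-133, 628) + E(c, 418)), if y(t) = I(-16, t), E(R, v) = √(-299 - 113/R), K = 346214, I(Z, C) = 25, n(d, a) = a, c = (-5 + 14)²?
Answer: 217438092 + 76942*I*√6083 ≈ 2.1744e+8 + 6.001e+6*I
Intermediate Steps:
c = 81 (c = 9² = 81)
y(t) = 25
(K + y(-253))*(n(-133, 628) + E(c, 418)) = (346214 + 25)*(628 + √(-299 - 113/81)) = 346239*(628 + √(-299 - 113*1/81)) = 346239*(628 + √(-299 - 113/81)) = 346239*(628 + √(-24332/81)) = 346239*(628 + 2*I*√6083/9) = 217438092 + 76942*I*√6083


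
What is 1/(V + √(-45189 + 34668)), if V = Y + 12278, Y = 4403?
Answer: 2383/39752326 - 3*I*√1169/278266282 ≈ 5.9946e-5 - 3.6861e-7*I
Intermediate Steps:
V = 16681 (V = 4403 + 12278 = 16681)
1/(V + √(-45189 + 34668)) = 1/(16681 + √(-45189 + 34668)) = 1/(16681 + √(-10521)) = 1/(16681 + 3*I*√1169)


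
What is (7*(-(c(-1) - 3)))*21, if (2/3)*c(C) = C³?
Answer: 1323/2 ≈ 661.50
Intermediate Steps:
c(C) = 3*C³/2
(7*(-(c(-1) - 3)))*21 = (7*(-((3/2)*(-1)³ - 3)))*21 = (7*(-((3/2)*(-1) - 3)))*21 = (7*(-(-3/2 - 3)))*21 = (7*(-1*(-9/2)))*21 = (7*(9/2))*21 = (63/2)*21 = 1323/2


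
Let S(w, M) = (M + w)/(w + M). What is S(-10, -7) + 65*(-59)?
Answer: -3834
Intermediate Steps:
S(w, M) = 1 (S(w, M) = (M + w)/(M + w) = 1)
S(-10, -7) + 65*(-59) = 1 + 65*(-59) = 1 - 3835 = -3834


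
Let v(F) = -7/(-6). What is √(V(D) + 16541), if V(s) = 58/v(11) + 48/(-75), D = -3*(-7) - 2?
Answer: √20322841/35 ≈ 128.80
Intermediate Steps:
v(F) = 7/6 (v(F) = -7*(-⅙) = 7/6)
D = 19 (D = 21 - 2 = 19)
V(s) = 8588/175 (V(s) = 58/(7/6) + 48/(-75) = 58*(6/7) + 48*(-1/75) = 348/7 - 16/25 = 8588/175)
√(V(D) + 16541) = √(8588/175 + 16541) = √(2903263/175) = √20322841/35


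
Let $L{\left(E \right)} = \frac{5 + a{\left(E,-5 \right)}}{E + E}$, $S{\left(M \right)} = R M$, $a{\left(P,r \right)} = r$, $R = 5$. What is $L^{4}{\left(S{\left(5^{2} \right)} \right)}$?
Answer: $0$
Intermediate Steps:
$S{\left(M \right)} = 5 M$
$L{\left(E \right)} = 0$ ($L{\left(E \right)} = \frac{5 - 5}{E + E} = \frac{1}{2 E} 0 = 0$)
$L^{4}{\left(S{\left(5^{2} \right)} \right)} = 0^{4} = 0$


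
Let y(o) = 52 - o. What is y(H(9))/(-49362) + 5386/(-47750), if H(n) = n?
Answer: -133958491/1178517750 ≈ -0.11367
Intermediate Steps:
y(H(9))/(-49362) + 5386/(-47750) = (52 - 1*9)/(-49362) + 5386/(-47750) = (52 - 9)*(-1/49362) + 5386*(-1/47750) = 43*(-1/49362) - 2693/23875 = -43/49362 - 2693/23875 = -133958491/1178517750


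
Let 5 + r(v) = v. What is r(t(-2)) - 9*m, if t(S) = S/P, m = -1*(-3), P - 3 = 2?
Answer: -162/5 ≈ -32.400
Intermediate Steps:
P = 5 (P = 3 + 2 = 5)
m = 3
t(S) = S/5
r(v) = -5 + v
r(t(-2)) - 9*m = (-5 + (⅕)*(-2)) - 9*3 = (-5 - ⅖) - 27 = -27/5 - 27 = -162/5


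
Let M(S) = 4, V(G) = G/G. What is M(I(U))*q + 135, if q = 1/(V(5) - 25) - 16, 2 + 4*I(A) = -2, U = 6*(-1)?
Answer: 425/6 ≈ 70.833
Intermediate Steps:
V(G) = 1
U = -6
I(A) = -1 (I(A) = -½ + (¼)*(-2) = -½ - ½ = -1)
q = -385/24 (q = 1/(1 - 25) - 16 = 1/(-24) - 16 = -1/24 - 16 = -385/24 ≈ -16.042)
M(I(U))*q + 135 = 4*(-385/24) + 135 = -385/6 + 135 = 425/6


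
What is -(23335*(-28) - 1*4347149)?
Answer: 5000529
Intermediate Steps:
-(23335*(-28) - 1*4347149) = -(-653380 - 4347149) = -1*(-5000529) = 5000529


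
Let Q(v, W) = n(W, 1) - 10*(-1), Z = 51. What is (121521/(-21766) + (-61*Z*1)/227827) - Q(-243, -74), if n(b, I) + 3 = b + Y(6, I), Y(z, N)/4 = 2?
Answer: 264820587545/4958882482 ≈ 53.403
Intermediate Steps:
Y(z, N) = 8 (Y(z, N) = 4*2 = 8)
n(b, I) = 5 + b (n(b, I) = -3 + (b + 8) = -3 + (8 + b) = 5 + b)
Q(v, W) = 15 + W (Q(v, W) = (5 + W) - 10*(-1) = (5 + W) + 10 = 15 + W)
(121521/(-21766) + (-61*Z*1)/227827) - Q(-243, -74) = (121521/(-21766) + (-61*51*1)/227827) - (15 - 74) = (121521*(-1/21766) - 3111*1*(1/227827)) - 1*(-59) = (-121521/21766 - 3111*1/227827) + 59 = (-121521/21766 - 3111/227827) + 59 = -27753478893/4958882482 + 59 = 264820587545/4958882482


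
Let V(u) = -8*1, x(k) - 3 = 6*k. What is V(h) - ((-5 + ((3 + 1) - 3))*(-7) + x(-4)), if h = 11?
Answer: -15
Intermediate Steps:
x(k) = 3 + 6*k
V(u) = -8
V(h) - ((-5 + ((3 + 1) - 3))*(-7) + x(-4)) = -8 - ((-5 + ((3 + 1) - 3))*(-7) + (3 + 6*(-4))) = -8 - ((-5 + (4 - 3))*(-7) + (3 - 24)) = -8 - ((-5 + 1)*(-7) - 21) = -8 - (-4*(-7) - 21) = -8 - (28 - 21) = -8 - 1*7 = -8 - 7 = -15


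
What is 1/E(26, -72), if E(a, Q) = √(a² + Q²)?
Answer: √1465/2930 ≈ 0.013063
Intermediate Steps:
E(a, Q) = √(Q² + a²)
1/E(26, -72) = 1/(√((-72)² + 26²)) = 1/(√(5184 + 676)) = 1/(√5860) = 1/(2*√1465) = √1465/2930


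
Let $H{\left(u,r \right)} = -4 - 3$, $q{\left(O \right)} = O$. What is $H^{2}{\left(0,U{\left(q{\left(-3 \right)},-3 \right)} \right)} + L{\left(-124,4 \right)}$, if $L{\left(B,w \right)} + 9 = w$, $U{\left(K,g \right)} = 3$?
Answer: $44$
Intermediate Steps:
$H{\left(u,r \right)} = -7$ ($H{\left(u,r \right)} = -4 - 3 = -7$)
$L{\left(B,w \right)} = -9 + w$
$H^{2}{\left(0,U{\left(q{\left(-3 \right)},-3 \right)} \right)} + L{\left(-124,4 \right)} = \left(-7\right)^{2} + \left(-9 + 4\right) = 49 - 5 = 44$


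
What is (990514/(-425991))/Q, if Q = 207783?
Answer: -990514/88513687953 ≈ -1.1191e-5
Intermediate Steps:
(990514/(-425991))/Q = (990514/(-425991))/207783 = (990514*(-1/425991))*(1/207783) = -990514/425991*1/207783 = -990514/88513687953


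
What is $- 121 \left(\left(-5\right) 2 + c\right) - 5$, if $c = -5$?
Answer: $1810$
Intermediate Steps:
$- 121 \left(\left(-5\right) 2 + c\right) - 5 = - 121 \left(\left(-5\right) 2 - 5\right) - 5 = - 121 \left(-10 - 5\right) - 5 = \left(-121\right) \left(-15\right) - 5 = 1815 - 5 = 1810$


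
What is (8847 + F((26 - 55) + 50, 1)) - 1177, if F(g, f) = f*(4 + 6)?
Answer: 7680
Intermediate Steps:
F(g, f) = 10*f (F(g, f) = f*10 = 10*f)
(8847 + F((26 - 55) + 50, 1)) - 1177 = (8847 + 10*1) - 1177 = (8847 + 10) - 1177 = 8857 - 1177 = 7680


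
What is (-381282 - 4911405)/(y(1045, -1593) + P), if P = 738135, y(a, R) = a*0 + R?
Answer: -1764229/245514 ≈ -7.1859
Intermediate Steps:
y(a, R) = R (y(a, R) = 0 + R = R)
(-381282 - 4911405)/(y(1045, -1593) + P) = (-381282 - 4911405)/(-1593 + 738135) = -5292687/736542 = -5292687*1/736542 = -1764229/245514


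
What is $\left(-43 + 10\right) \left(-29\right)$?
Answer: $957$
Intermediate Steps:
$\left(-43 + 10\right) \left(-29\right) = \left(-33\right) \left(-29\right) = 957$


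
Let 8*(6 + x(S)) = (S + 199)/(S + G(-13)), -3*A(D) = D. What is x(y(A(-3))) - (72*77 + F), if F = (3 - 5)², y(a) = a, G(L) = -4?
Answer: -16687/3 ≈ -5562.3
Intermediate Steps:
A(D) = -D/3
F = 4 (F = (-2)² = 4)
x(S) = -6 + (199 + S)/(8*(-4 + S)) (x(S) = -6 + ((S + 199)/(S - 4))/8 = -6 + ((199 + S)/(-4 + S))/8 = -6 + (199 + S)/(8*(-4 + S)))
x(y(A(-3))) - (72*77 + F) = (391 - (-47)*(-3)/3)/(8*(-4 - ⅓*(-3))) - (72*77 + 4) = (391 - 47*1)/(8*(-4 + 1)) - (5544 + 4) = (⅛)*(391 - 47)/(-3) - 1*5548 = (⅛)*(-⅓)*344 - 5548 = -43/3 - 5548 = -16687/3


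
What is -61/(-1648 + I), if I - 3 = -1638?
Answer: 61/3283 ≈ 0.018581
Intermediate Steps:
I = -1635 (I = 3 - 1638 = -1635)
-61/(-1648 + I) = -61/(-1648 - 1635) = -61/(-3283) = -61*(-1/3283) = 61/3283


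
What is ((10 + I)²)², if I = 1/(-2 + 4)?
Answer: 194481/16 ≈ 12155.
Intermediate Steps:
I = ½ (I = 1/2 = ½ ≈ 0.50000)
((10 + I)²)² = ((10 + ½)²)² = ((21/2)²)² = (441/4)² = 194481/16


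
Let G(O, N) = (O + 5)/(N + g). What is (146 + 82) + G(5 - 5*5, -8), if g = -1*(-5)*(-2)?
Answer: 1373/6 ≈ 228.83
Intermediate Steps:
g = -10 (g = 5*(-2) = -10)
G(O, N) = (5 + O)/(-10 + N) (G(O, N) = (O + 5)/(N - 10) = (5 + O)/(-10 + N))
(146 + 82) + G(5 - 5*5, -8) = (146 + 82) + (5 + (5 - 5*5))/(-10 - 8) = 228 + (5 + (5 - 25))/(-18) = 228 - (5 - 20)/18 = 228 - 1/18*(-15) = 228 + ⅚ = 1373/6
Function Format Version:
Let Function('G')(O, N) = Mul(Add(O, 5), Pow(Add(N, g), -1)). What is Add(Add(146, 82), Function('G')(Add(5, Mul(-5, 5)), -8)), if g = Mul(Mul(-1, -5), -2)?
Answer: Rational(1373, 6) ≈ 228.83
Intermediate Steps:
g = -10 (g = Mul(5, -2) = -10)
Function('G')(O, N) = Mul(Pow(Add(-10, N), -1), Add(5, O)) (Function('G')(O, N) = Mul(Add(O, 5), Pow(Add(N, -10), -1)) = Mul(Add(5, O), Pow(Add(-10, N), -1)) = Mul(Pow(Add(-10, N), -1), Add(5, O)))
Add(Add(146, 82), Function('G')(Add(5, Mul(-5, 5)), -8)) = Add(Add(146, 82), Mul(Pow(Add(-10, -8), -1), Add(5, Add(5, Mul(-5, 5))))) = Add(228, Mul(Pow(-18, -1), Add(5, Add(5, -25)))) = Add(228, Mul(Rational(-1, 18), Add(5, -20))) = Add(228, Mul(Rational(-1, 18), -15)) = Add(228, Rational(5, 6)) = Rational(1373, 6)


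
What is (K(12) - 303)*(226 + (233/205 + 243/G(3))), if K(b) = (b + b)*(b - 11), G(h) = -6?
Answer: -21349359/410 ≈ -52072.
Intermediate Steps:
K(b) = 2*b*(-11 + b) (K(b) = (2*b)*(-11 + b) = 2*b*(-11 + b))
(K(12) - 303)*(226 + (233/205 + 243/G(3))) = (2*12*(-11 + 12) - 303)*(226 + (233/205 + 243/(-6))) = (2*12*1 - 303)*(226 + (233*(1/205) + 243*(-⅙))) = (24 - 303)*(226 + (233/205 - 81/2)) = -279*(226 - 16139/410) = -279*76521/410 = -21349359/410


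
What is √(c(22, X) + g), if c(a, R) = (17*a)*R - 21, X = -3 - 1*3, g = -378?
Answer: I*√2643 ≈ 51.41*I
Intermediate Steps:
X = -6 (X = -3 - 3 = -6)
c(a, R) = -21 + 17*R*a (c(a, R) = 17*R*a - 21 = -21 + 17*R*a)
√(c(22, X) + g) = √((-21 + 17*(-6)*22) - 378) = √((-21 - 2244) - 378) = √(-2265 - 378) = √(-2643) = I*√2643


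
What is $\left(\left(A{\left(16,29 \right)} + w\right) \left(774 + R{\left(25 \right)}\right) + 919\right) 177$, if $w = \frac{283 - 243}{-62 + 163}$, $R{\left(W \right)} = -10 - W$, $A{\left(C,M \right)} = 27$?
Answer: $\frac{378360864}{101} \approx 3.7461 \cdot 10^{6}$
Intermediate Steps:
$w = \frac{40}{101} \approx 0.39604$
$\left(\left(A{\left(16,29 \right)} + w\right) \left(774 + R{\left(25 \right)}\right) + 919\right) 177 = \left(\left(27 + \frac{40}{101}\right) \left(774 - 35\right) + 919\right) 177 = \left(\frac{2767 \left(774 - 35\right)}{101} + 919\right) 177 = \left(\frac{2767}{101} \cdot 739 + 919\right) 177 = \left(\frac{2044813}{101} + 919\right) 177 = \frac{2137632}{101} \cdot 177 = \frac{378360864}{101}$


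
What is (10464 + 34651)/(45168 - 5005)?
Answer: 45115/40163 ≈ 1.1233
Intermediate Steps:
(10464 + 34651)/(45168 - 5005) = 45115/40163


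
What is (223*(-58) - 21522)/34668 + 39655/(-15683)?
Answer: -478783247/135924561 ≈ -3.5224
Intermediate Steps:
(223*(-58) - 21522)/34668 + 39655/(-15683) = (-12934 - 21522)*(1/34668) + 39655*(-1/15683) = -34456*1/34668 - 39655/15683 = -8614/8667 - 39655/15683 = -478783247/135924561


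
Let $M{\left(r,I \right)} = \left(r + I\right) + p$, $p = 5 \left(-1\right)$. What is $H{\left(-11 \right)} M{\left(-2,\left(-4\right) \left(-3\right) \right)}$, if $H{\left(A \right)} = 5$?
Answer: $25$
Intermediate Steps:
$p = -5$
$M{\left(r,I \right)} = -5 + I + r$ ($M{\left(r,I \right)} = \left(r + I\right) - 5 = \left(I + r\right) - 5 = -5 + I + r$)
$H{\left(-11 \right)} M{\left(-2,\left(-4\right) \left(-3\right) \right)} = 5 \left(-5 - -12 - 2\right) = 5 \left(-5 + 12 - 2\right) = 5 \cdot 5 = 25$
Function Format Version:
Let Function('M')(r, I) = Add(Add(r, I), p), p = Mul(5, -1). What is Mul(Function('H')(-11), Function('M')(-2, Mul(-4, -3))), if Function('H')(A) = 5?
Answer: 25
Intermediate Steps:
p = -5
Function('M')(r, I) = Add(-5, I, r) (Function('M')(r, I) = Add(Add(r, I), -5) = Add(Add(I, r), -5) = Add(-5, I, r))
Mul(Function('H')(-11), Function('M')(-2, Mul(-4, -3))) = Mul(5, Add(-5, Mul(-4, -3), -2)) = Mul(5, Add(-5, 12, -2)) = Mul(5, 5) = 25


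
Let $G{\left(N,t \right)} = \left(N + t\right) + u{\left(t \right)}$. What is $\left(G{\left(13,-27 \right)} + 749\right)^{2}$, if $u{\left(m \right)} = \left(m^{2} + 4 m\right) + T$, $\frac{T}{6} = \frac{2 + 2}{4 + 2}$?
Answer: $1849600$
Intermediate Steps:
$T = 4$ ($T = 6 \frac{2 + 2}{4 + 2} = 6 \cdot \frac{4}{6} = 6 \cdot 4 \cdot \frac{1}{6} = 6 \cdot \frac{2}{3} = 4$)
$u{\left(m \right)} = 4 + m^{2} + 4 m$ ($u{\left(m \right)} = \left(m^{2} + 4 m\right) + 4 = 4 + m^{2} + 4 m$)
$G{\left(N,t \right)} = 4 + N + t^{2} + 5 t$ ($G{\left(N,t \right)} = \left(N + t\right) + \left(4 + t^{2} + 4 t\right) = 4 + N + t^{2} + 5 t$)
$\left(G{\left(13,-27 \right)} + 749\right)^{2} = \left(\left(4 + 13 + \left(-27\right)^{2} + 5 \left(-27\right)\right) + 749\right)^{2} = \left(\left(4 + 13 + 729 - 135\right) + 749\right)^{2} = \left(611 + 749\right)^{2} = 1360^{2} = 1849600$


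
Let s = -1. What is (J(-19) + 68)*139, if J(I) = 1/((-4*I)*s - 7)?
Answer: 784377/83 ≈ 9450.3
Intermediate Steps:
J(I) = 1/(-7 + 4*I) (J(I) = 1/(-4*I*(-1) - 7) = 1/(4*I - 7) = 1/(-7 + 4*I))
(J(-19) + 68)*139 = (1/(-7 + 4*(-19)) + 68)*139 = (1/(-7 - 76) + 68)*139 = (1/(-83) + 68)*139 = (-1/83 + 68)*139 = (5643/83)*139 = 784377/83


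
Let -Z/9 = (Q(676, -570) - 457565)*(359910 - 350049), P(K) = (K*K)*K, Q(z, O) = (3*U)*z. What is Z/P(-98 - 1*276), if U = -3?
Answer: -41148385101/52313624 ≈ -786.57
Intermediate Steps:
Q(z, O) = -9*z (Q(z, O) = (3*(-3))*z = -9*z)
P(K) = K³ (P(K) = K²*K = K³)
Z = 41148385101 (Z = -9*(-9*676 - 457565)*(359910 - 350049) = -9*(-6084 - 457565)*9861 = -(-4172841)*9861 = -9*(-4572042789) = 41148385101)
Z/P(-98 - 1*276) = 41148385101/((-98 - 1*276)³) = 41148385101/((-98 - 276)³) = 41148385101/((-374)³) = 41148385101/(-52313624) = 41148385101*(-1/52313624) = -41148385101/52313624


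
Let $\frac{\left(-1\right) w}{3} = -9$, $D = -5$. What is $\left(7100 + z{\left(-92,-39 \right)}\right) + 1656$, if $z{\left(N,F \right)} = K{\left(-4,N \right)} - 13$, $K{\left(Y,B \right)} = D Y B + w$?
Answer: $6930$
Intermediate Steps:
$w = 27$ ($w = \left(-3\right) \left(-9\right) = 27$)
$K{\left(Y,B \right)} = 27 - 5 B Y$ ($K{\left(Y,B \right)} = - 5 Y B + 27 = - 5 B Y + 27 = 27 - 5 B Y$)
$z{\left(N,F \right)} = 14 + 20 N$ ($z{\left(N,F \right)} = \left(27 - 5 N \left(-4\right)\right) - 13 = \left(27 + 20 N\right) - 13 = 14 + 20 N$)
$\left(7100 + z{\left(-92,-39 \right)}\right) + 1656 = \left(7100 + \left(14 + 20 \left(-92\right)\right)\right) + 1656 = \left(7100 + \left(14 - 1840\right)\right) + 1656 = \left(7100 - 1826\right) + 1656 = 5274 + 1656 = 6930$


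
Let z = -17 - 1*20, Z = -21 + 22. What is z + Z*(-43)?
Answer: -80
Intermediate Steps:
Z = 1
z = -37 (z = -17 - 20 = -37)
z + Z*(-43) = -37 + 1*(-43) = -37 - 43 = -80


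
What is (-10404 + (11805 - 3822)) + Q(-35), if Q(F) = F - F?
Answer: -2421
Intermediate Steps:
Q(F) = 0
(-10404 + (11805 - 3822)) + Q(-35) = (-10404 + (11805 - 3822)) + 0 = (-10404 + 7983) + 0 = -2421 + 0 = -2421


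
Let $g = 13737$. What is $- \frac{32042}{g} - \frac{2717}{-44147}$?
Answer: $- \frac{1377234745}{606447339} \approx -2.271$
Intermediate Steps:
$- \frac{32042}{g} - \frac{2717}{-44147} = - \frac{32042}{13737} - \frac{2717}{-44147} = \left(-32042\right) \frac{1}{13737} - - \frac{2717}{44147} = - \frac{32042}{13737} + \frac{2717}{44147} = - \frac{1377234745}{606447339}$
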